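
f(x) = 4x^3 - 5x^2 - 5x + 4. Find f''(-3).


First derivative:
f'(x) = 12x^2 - 10x - 5
Second derivative:
f''(x) = 24x - 10
Substitute x = -3:
f''(-3) = 24 * (-3) - 10
= -72 - 10
= -82

-82


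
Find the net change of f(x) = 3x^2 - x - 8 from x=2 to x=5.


Net change = f(b) - f(a)
f(x) = 3x^2 - x - 8
Compute f(5):
f(5) = 3 * 5^2 - 1 * 5 - 8
= 75 - 5 - 8
= 62
Compute f(2):
f(2) = 3 * 2^2 - 1 * 2 - 8
= 12 - 2 - 8
= 2
Net change = 62 - 2 = 60

60


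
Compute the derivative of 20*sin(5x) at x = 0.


Apply the chain rule to differentiate 20*sin(5x):
d/dx [20*sin(5x)]
= 20 * cos(5x) * d/dx(5x)
= 20 * 5 * cos(5x)
= 100 * cos(5x)
Evaluate at x = 0:
= 100 * cos(0)
= 100 * 1
= 100

100


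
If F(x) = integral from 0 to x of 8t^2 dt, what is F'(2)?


By the Fundamental Theorem of Calculus (Part 1):
If F(x) = integral from 0 to x of f(t) dt, then F'(x) = f(x)
Here f(t) = 8t^2
So F'(x) = 8x^2
Evaluate at x = 2:
F'(2) = 8 * 2^2
= 8 * 4
= 32

32


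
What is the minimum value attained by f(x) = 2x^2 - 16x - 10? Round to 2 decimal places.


For a quadratic f(x) = ax^2 + bx + c with a > 0, the minimum is at the vertex.
Vertex x-coordinate: x = -b/(2a)
x = -(-16) / (2 * 2)
x = 16/4 = 4
Substitute back to find the minimum value:
f(4) = 2 * 4^2 - 16 * 4 - 10
= 32 - 64 - 10
= -42 = -42.00

-42.00


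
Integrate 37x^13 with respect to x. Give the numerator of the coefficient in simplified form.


Apply the power rule for integration:
integral of ax^n dx = a/(n+1) * x^(n+1) + C
integral of 37x^13 dx
= 37/14 * x^14 + C
The coefficient in lowest terms is 37/14, and its numerator is 37

37


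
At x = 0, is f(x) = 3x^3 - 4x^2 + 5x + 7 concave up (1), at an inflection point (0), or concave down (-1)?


Concavity is determined by the sign of f''(x).
f(x) = 3x^3 - 4x^2 + 5x + 7
f'(x) = 9x^2 - 8x + 5
f''(x) = 18x - 8
f''(0) = 18 * 0 - 8
= 0 - 8
= -8
Since f''(0) < 0, the function is concave down (-1)

-1


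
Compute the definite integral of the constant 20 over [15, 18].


The integral of a constant k over [a, b] equals k * (b - a).
integral from 15 to 18 of 20 dx
= 20 * (18 - 15)
= 20 * 3
= 60

60


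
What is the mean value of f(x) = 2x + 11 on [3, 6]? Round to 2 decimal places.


Average value = 1/(b-a) * integral from a to b of f(x) dx
First compute the integral of 2x + 11:
F(x) = x^2 + 11x
F(6) = 1 * 36 + 11 * 6 = 102
F(3) = 1 * 9 + 11 * 3 = 42
Integral = 102 - 42 = 60
Average = 60 / (6 - 3) = 60 / 3
= 20 = 20.00

20.00


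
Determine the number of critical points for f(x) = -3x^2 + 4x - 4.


Find where f'(x) = 0:
f'(x) = -6x + 4
Set f'(x) = 0:
-6x + 4 = 0
x = -4 / (-6) = 2/3
This is a linear equation in x, so there is exactly one solution.
Number of critical points: 1

1


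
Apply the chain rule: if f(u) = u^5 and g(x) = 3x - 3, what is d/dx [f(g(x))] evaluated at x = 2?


Using the chain rule: (f(g(x)))' = f'(g(x)) * g'(x)
First, find g(2):
g(2) = 3 * 2 - 3 = 3
Next, f'(u) = 5u^4
And g'(x) = 3
So f'(g(2)) * g'(2)
= 5 * 3^4 * 3
= 5 * 81 * 3
= 1215

1215


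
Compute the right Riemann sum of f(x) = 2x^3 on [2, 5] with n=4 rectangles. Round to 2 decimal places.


Right Riemann sum uses right endpoints of each subinterval.
Interval: [2, 5], n = 4
dx = (5 - 2) / 4 = 3/4
Right endpoints: [11/4, 7/2, 17/4, 5]
f values: [1331/32, 343/4, 4913/32, 250]
Sum = dx * (sum of f values)
= 3/4 * 4247/8
= 12741/32 ≈ 398.16

398.16


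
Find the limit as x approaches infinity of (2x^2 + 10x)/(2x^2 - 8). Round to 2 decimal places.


For limits at infinity with equal-degree polynomials,
we compare leading coefficients.
Numerator leading term: 2x^2
Denominator leading term: 2x^2
Divide both by x^2:
lim = (2 + 10/x) / (2 - 8/x^2)
As x -> infinity, the 1/x and 1/x^2 terms vanish:
= 2/2 = 1 = 1.00

1.00


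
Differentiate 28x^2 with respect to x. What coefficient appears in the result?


We apply the power rule: d/dx [ax^n] = a*n * x^(n-1)
d/dx [28x^2]
= 28 * 2 * x^(2-1)
= 56x
The coefficient is 56

56


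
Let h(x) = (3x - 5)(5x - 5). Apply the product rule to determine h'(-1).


Let u(x) = 3x - 5 and v(x) = 5x - 5
u'(x) = 3
v'(x) = 5
Product rule: h'(x) = u'(x)*v(x) + u(x)*v'(x)
= 3 * (5x - 5) + (3x - 5) * 5
At x = -1:
u(-1) = 3 * (-1) - 5 = -8
v(-1) = 5 * (-1) - 5 = -10
h'(-1) = 3 * (-10) + (-8) * 5
= -30 - 40
= -70

-70


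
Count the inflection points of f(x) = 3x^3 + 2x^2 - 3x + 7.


Inflection points occur where f''(x) = 0 and concavity changes.
f(x) = 3x^3 + 2x^2 - 3x + 7
f'(x) = 9x^2 + 4x - 3
f''(x) = 18x + 4
Set f''(x) = 0:
18x + 4 = 0
x = -4 / 18 = -2/9
Since f''(x) is linear (degree 1), it changes sign at this point.
Therefore there is exactly 1 inflection point.

1


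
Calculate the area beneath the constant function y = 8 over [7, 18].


The area under a constant function y = 8 is a rectangle.
Width = 18 - 7 = 11
Height = 8
Area = width * height
= 11 * 8
= 88

88


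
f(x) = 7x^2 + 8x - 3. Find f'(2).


Differentiate term by term using power and sum rules:
f(x) = 7x^2 + 8x - 3
f'(x) = 14x + 8
Substitute x = 2:
f'(2) = 14 * 2 + 8
= 28 + 8
= 36

36


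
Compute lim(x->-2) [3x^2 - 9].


Since polynomials are continuous, we use direct substitution.
lim(x->-2) of 3x^2 - 9
= 3 * (-2)^2 + 0 * (-2) - 9
= 12 + 0 - 9
= 3

3


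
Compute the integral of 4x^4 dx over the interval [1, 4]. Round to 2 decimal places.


Find the antiderivative of 4x^4:
F(x) = 4/5 * x^5
Apply the Fundamental Theorem of Calculus:
F(4) - F(1)
= 4/5 * 4^5 - 4/5 * 1^5
= 4/5 * (1024 - 1)
= 4/5 * 1023
= 4092/5 = 818.40

818.40


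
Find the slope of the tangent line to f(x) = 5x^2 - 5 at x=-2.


The slope of the tangent line equals f'(x) at the point.
f(x) = 5x^2 - 5
f'(x) = 10x
At x = -2:
f'(-2) = 10 * (-2) + 0
= -20 + 0
= -20

-20


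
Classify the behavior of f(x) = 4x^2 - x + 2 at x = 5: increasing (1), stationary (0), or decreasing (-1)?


Compute f'(x) to determine behavior:
f'(x) = 8x - 1
f'(5) = 8 * 5 - 1
= 40 - 1
= 39
Since f'(5) > 0, the function is increasing (1)

1


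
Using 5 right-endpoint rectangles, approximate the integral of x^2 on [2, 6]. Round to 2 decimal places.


Right Riemann sum uses right endpoints of each subinterval.
Interval: [2, 6], n = 5
dx = (6 - 2) / 5 = 4/5
Right endpoints: [14/5, 18/5, 22/5, 26/5, 6]
f values: [196/25, 324/25, 484/25, 676/25, 36]
Sum = dx * (sum of f values)
= 4/5 * 516/5
= 2064/25 = 82.56

82.56


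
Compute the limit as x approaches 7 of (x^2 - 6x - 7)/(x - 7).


Direct substitution gives 0/0, so we factor the numerator.
Factor: (x^2 - 6x - 7) = (x - 7)(x + 1)
Cancel the common factor (x - 7):
(x^2 - 6x - 7)/(x - 7) = (x + 1)
Now substitute x = 7:
= (7) - (-1) = 8

8


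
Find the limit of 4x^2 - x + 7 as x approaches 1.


Since polynomials are continuous, we use direct substitution.
lim(x->1) of 4x^2 - x + 7
= 4 * 1^2 - 1 * 1 + 7
= 4 - 1 + 7
= 10

10


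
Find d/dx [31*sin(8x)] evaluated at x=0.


Apply the chain rule to differentiate 31*sin(8x):
d/dx [31*sin(8x)]
= 31 * cos(8x) * d/dx(8x)
= 31 * 8 * cos(8x)
= 248 * cos(8x)
Evaluate at x = 0:
= 248 * cos(0)
= 248 * 1
= 248

248


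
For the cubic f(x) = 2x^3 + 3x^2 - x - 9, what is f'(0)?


Differentiate f(x) = 2x^3 + 3x^2 - x - 9 term by term:
f'(x) = 6x^2 + 6x - 1
Substitute x = 0:
f'(0) = 6 * 0^2 + 6 * 0 - 1
= 0 + 0 - 1
= -1

-1


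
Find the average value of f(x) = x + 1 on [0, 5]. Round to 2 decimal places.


Average value = 1/(b-a) * integral from a to b of f(x) dx
First compute the integral of x + 1:
F(x) = (1/2)x^2 + x
F(5) = 1/2 * 25 + 1 * 5 = 35/2
F(0) = 1/2 * 0 + 1 * 0 = 0
Integral = 35/2 - 0 = 35/2
Average = (35/2) / (5 - 0) = (35/2) / 5
= 7/2 = 3.50

3.50


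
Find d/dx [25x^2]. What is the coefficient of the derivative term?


We apply the power rule: d/dx [ax^n] = a*n * x^(n-1)
d/dx [25x^2]
= 25 * 2 * x^(2-1)
= 50x
The coefficient is 50

50


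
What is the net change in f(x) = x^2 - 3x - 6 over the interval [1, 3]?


Net change = f(b) - f(a)
f(x) = x^2 - 3x - 6
Compute f(3):
f(3) = 1 * 3^2 - 3 * 3 - 6
= 9 - 9 - 6
= -6
Compute f(1):
f(1) = 1 * 1^2 - 3 * 1 - 6
= 1 - 3 - 6
= -8
Net change = -6 - (-8) = 2

2


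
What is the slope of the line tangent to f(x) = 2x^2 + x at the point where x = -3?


The slope of the tangent line equals f'(x) at the point.
f(x) = 2x^2 + x
f'(x) = 4x + 1
At x = -3:
f'(-3) = 4 * (-3) + 1
= -12 + 1
= -11

-11


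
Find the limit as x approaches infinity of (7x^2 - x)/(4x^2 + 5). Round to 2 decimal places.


For limits at infinity with equal-degree polynomials,
we compare leading coefficients.
Numerator leading term: 7x^2
Denominator leading term: 4x^2
Divide both by x^2:
lim = (7 - 1/x) / (4 + 5/x^2)
As x -> infinity, the 1/x and 1/x^2 terms vanish:
= 7/4 = 1.75

1.75


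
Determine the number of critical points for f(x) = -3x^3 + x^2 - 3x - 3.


Find where f'(x) = 0:
f(x) = -3x^3 + x^2 - 3x - 3
f'(x) = -9x^2 + 2x - 3
This is a quadratic in x. Use the discriminant to count real roots.
Discriminant = (2)^2 - 4 * (-9) * (-3)
= 4 - 108
= -104
Since discriminant < 0, f'(x) = 0 has no real solutions.
Number of critical points: 0

0


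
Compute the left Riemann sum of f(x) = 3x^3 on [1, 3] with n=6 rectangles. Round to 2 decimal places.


Left Riemann sum uses left endpoints of each subinterval.
Interval: [1, 3], n = 6
dx = (3 - 1) / 6 = 1/3
Left endpoints: [1, 4/3, 5/3, 2, 7/3, 8/3]
f values: [3, 64/9, 125/9, 24, 343/9, 512/9]
Sum = dx * (sum of f values)
= 1/3 * 143
= 143/3 ≈ 47.67

47.67


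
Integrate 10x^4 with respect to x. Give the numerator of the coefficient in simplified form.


Apply the power rule for integration:
integral of ax^n dx = a/(n+1) * x^(n+1) + C
integral of 10x^4 dx
= 10/5 * x^5 + C
= 2 * x^5 + C
The coefficient in lowest terms is 2 = 2/1, so its numerator is 2

2


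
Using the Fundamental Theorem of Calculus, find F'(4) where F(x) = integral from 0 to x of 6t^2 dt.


By the Fundamental Theorem of Calculus (Part 1):
If F(x) = integral from 0 to x of f(t) dt, then F'(x) = f(x)
Here f(t) = 6t^2
So F'(x) = 6x^2
Evaluate at x = 4:
F'(4) = 6 * 4^2
= 6 * 16
= 96

96


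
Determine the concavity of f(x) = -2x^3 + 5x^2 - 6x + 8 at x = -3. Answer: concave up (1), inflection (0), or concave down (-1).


Concavity is determined by the sign of f''(x).
f(x) = -2x^3 + 5x^2 - 6x + 8
f'(x) = -6x^2 + 10x - 6
f''(x) = -12x + 10
f''(-3) = -12 * (-3) + 10
= 36 + 10
= 46
Since f''(-3) > 0, the function is concave up (1)

1


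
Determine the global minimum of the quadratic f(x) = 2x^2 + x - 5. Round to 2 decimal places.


For a quadratic f(x) = ax^2 + bx + c with a > 0, the minimum is at the vertex.
Vertex x-coordinate: x = -b/(2a)
x = -(1) / (2 * 2)
x = -1/4
Substitute back to find the minimum value:
f(-1/4) = 2 * (-1/4)^2 + 1 * (-1/4) - 5
= 1/8 - 1/4 - 5
= -41/8 ≈ -5.13

-5.13


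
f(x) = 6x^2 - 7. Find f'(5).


Differentiate term by term using power and sum rules:
f(x) = 6x^2 - 7
f'(x) = 12x
Substitute x = 5:
f'(5) = 12 * 5 + 0
= 60 + 0
= 60

60


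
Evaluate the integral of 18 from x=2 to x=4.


The integral of a constant k over [a, b] equals k * (b - a).
integral from 2 to 4 of 18 dx
= 18 * (4 - 2)
= 18 * 2
= 36

36


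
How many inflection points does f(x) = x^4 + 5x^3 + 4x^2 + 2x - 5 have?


Inflection points occur where f''(x) = 0 and concavity changes.
f(x) = x^4 + 5x^3 + 4x^2 + 2x - 5
f'(x) = 4x^3 + 15x^2 + 8x + 2
f''(x) = 12x^2 + 30x + 8
This is a quadratic in x. Use the discriminant to count real roots.
Discriminant = (30)^2 - 4 * 12 * 8
= 900 - 384
= 516
Since discriminant > 0, f''(x) = 0 has 2 distinct real solutions.
A quadratic with two distinct real roots changes sign at each root, so concavity changes at both.
Number of inflection points: 2

2


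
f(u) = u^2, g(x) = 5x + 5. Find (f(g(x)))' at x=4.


Using the chain rule: (f(g(x)))' = f'(g(x)) * g'(x)
First, find g(4):
g(4) = 5 * 4 + 5 = 25
Next, f'(u) = 2u
And g'(x) = 5
So f'(g(4)) * g'(4)
= 2 * 25 * 5
= 250

250


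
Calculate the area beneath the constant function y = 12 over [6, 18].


The area under a constant function y = 12 is a rectangle.
Width = 18 - 6 = 12
Height = 12
Area = width * height
= 12 * 12
= 144

144


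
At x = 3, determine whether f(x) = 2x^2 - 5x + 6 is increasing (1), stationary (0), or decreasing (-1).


Compute f'(x) to determine behavior:
f'(x) = 4x - 5
f'(3) = 4 * 3 - 5
= 12 - 5
= 7
Since f'(3) > 0, the function is increasing (1)

1


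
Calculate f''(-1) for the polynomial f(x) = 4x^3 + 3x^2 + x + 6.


First derivative:
f'(x) = 12x^2 + 6x + 1
Second derivative:
f''(x) = 24x + 6
Substitute x = -1:
f''(-1) = 24 * (-1) + 6
= -24 + 6
= -18

-18


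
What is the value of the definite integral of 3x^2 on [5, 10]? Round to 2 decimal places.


Find the antiderivative of 3x^2:
F(x) = 3/3 * x^3
Apply the Fundamental Theorem of Calculus:
F(10) - F(5)
= 3/3 * 10^3 - 3/3 * 5^3
= 3/3 * (1000 - 125)
= 3/3 * 875
= 875 = 875.00

875.00


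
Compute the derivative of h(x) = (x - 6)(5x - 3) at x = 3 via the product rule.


Let u(x) = x - 6 and v(x) = 5x - 3
u'(x) = 1
v'(x) = 5
Product rule: h'(x) = u'(x)*v(x) + u(x)*v'(x)
= 1 * (5x - 3) + (x - 6) * 5
At x = 3:
u(3) = 1 * 3 - 6 = -3
v(3) = 5 * 3 - 3 = 12
h'(3) = 1 * 12 + (-3) * 5
= 12 - 15
= -3

-3


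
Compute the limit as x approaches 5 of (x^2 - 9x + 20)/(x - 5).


Direct substitution gives 0/0, so we factor the numerator.
Factor: (x^2 - 9x + 20) = (x - 5)(x - 4)
Cancel the common factor (x - 5):
(x^2 - 9x + 20)/(x - 5) = (x - 4)
Now substitute x = 5:
= (5) - (4) = 1

1


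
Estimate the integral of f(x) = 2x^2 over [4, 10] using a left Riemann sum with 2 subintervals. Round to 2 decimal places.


Left Riemann sum uses left endpoints of each subinterval.
Interval: [4, 10], n = 2
dx = (10 - 4) / 2 = 3
Left endpoints: [4, 7]
f values: [32, 98]
Sum = dx * (sum of f values)
= 3 * 130
= 390 = 390.00

390.00


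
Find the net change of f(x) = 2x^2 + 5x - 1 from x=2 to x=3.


Net change = f(b) - f(a)
f(x) = 2x^2 + 5x - 1
Compute f(3):
f(3) = 2 * 3^2 + 5 * 3 - 1
= 18 + 15 - 1
= 32
Compute f(2):
f(2) = 2 * 2^2 + 5 * 2 - 1
= 8 + 10 - 1
= 17
Net change = 32 - 17 = 15

15


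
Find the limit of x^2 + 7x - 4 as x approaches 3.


Since polynomials are continuous, we use direct substitution.
lim(x->3) of x^2 + 7x - 4
= 1 * 3^2 + 7 * 3 - 4
= 9 + 21 - 4
= 26

26


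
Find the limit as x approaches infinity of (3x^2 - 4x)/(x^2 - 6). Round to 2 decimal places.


For limits at infinity with equal-degree polynomials,
we compare leading coefficients.
Numerator leading term: 3x^2
Denominator leading term: x^2
Divide both by x^2:
lim = (3 - 4/x) / (1 - 6/x^2)
As x -> infinity, the 1/x and 1/x^2 terms vanish:
= 3/1 = 3 = 3.00

3.00


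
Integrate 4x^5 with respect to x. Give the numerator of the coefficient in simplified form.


Apply the power rule for integration:
integral of ax^n dx = a/(n+1) * x^(n+1) + C
integral of 4x^5 dx
= 4/6 * x^6 + C
= 2/3 * x^6 + C
The coefficient in lowest terms is 2/3, and its numerator is 2

2


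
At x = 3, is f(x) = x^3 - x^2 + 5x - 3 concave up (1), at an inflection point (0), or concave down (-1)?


Concavity is determined by the sign of f''(x).
f(x) = x^3 - x^2 + 5x - 3
f'(x) = 3x^2 - 2x + 5
f''(x) = 6x - 2
f''(3) = 6 * 3 - 2
= 18 - 2
= 16
Since f''(3) > 0, the function is concave up (1)

1


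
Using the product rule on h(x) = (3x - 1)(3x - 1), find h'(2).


Let u(x) = 3x - 1 and v(x) = 3x - 1
u'(x) = 3
v'(x) = 3
Product rule: h'(x) = u'(x)*v(x) + u(x)*v'(x)
= 3 * (3x - 1) + (3x - 1) * 3
At x = 2:
u(2) = 3 * 2 - 1 = 5
v(2) = 3 * 2 - 1 = 5
h'(2) = 3 * 5 + 5 * 3
= 15 + 15
= 30

30


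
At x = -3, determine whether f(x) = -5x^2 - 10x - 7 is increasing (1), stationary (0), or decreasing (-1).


Compute f'(x) to determine behavior:
f'(x) = -10x - 10
f'(-3) = -10 * (-3) - 10
= 30 - 10
= 20
Since f'(-3) > 0, the function is increasing (1)

1


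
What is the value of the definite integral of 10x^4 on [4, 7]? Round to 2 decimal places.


Find the antiderivative of 10x^4:
F(x) = 10/5 * x^5
Apply the Fundamental Theorem of Calculus:
F(7) - F(4)
= 10/5 * 7^5 - 10/5 * 4^5
= 10/5 * (16807 - 1024)
= 10/5 * 15783
= 31566 = 31566.00

31566.00


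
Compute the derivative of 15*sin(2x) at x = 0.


Apply the chain rule to differentiate 15*sin(2x):
d/dx [15*sin(2x)]
= 15 * cos(2x) * d/dx(2x)
= 15 * 2 * cos(2x)
= 30 * cos(2x)
Evaluate at x = 0:
= 30 * cos(0)
= 30 * 1
= 30

30


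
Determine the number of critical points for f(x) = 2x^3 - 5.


Find where f'(x) = 0:
f(x) = 2x^3 - 5
f'(x) = 6x^2
This is a quadratic in x. Use the discriminant to count real roots.
Discriminant = (0)^2 - 4 * 6 * 0
= 0 - 0
= 0
Since discriminant = 0, f'(x) = 0 has exactly 1 real solution.
Number of critical points: 1

1


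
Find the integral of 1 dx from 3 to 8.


The integral of a constant k over [a, b] equals k * (b - a).
integral from 3 to 8 of 1 dx
= 1 * (8 - 3)
= 1 * 5
= 5

5


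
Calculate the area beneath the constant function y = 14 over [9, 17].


The area under a constant function y = 14 is a rectangle.
Width = 17 - 9 = 8
Height = 14
Area = width * height
= 8 * 14
= 112

112


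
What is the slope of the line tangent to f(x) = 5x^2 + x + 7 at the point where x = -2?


The slope of the tangent line equals f'(x) at the point.
f(x) = 5x^2 + x + 7
f'(x) = 10x + 1
At x = -2:
f'(-2) = 10 * (-2) + 1
= -20 + 1
= -19

-19


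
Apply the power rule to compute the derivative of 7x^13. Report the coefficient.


We apply the power rule: d/dx [ax^n] = a*n * x^(n-1)
d/dx [7x^13]
= 7 * 13 * x^(13-1)
= 91x^12
The coefficient is 91

91


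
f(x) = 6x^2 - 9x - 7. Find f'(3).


Differentiate term by term using power and sum rules:
f(x) = 6x^2 - 9x - 7
f'(x) = 12x - 9
Substitute x = 3:
f'(3) = 12 * 3 - 9
= 36 - 9
= 27

27


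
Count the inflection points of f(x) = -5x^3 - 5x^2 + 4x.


Inflection points occur where f''(x) = 0 and concavity changes.
f(x) = -5x^3 - 5x^2 + 4x
f'(x) = -15x^2 - 10x + 4
f''(x) = -30x - 10
Set f''(x) = 0:
-30x - 10 = 0
x = 10 / (-30) = -1/3
Since f''(x) is linear (degree 1), it changes sign at this point.
Therefore there is exactly 1 inflection point.

1


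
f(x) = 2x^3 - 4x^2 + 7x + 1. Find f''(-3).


First derivative:
f'(x) = 6x^2 - 8x + 7
Second derivative:
f''(x) = 12x - 8
Substitute x = -3:
f''(-3) = 12 * (-3) - 8
= -36 - 8
= -44

-44


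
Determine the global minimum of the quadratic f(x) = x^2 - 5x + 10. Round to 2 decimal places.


For a quadratic f(x) = ax^2 + bx + c with a > 0, the minimum is at the vertex.
Vertex x-coordinate: x = -b/(2a)
x = -(-5) / (2 * 1)
x = 5/2
Substitute back to find the minimum value:
f(5/2) = 1 * (5/2)^2 - 5 * (5/2) + 10
= 25/4 - 25/2 + 10
= 15/4 = 3.75

3.75


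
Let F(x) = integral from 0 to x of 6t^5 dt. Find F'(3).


By the Fundamental Theorem of Calculus (Part 1):
If F(x) = integral from 0 to x of f(t) dt, then F'(x) = f(x)
Here f(t) = 6t^5
So F'(x) = 6x^5
Evaluate at x = 3:
F'(3) = 6 * 3^5
= 6 * 243
= 1458

1458


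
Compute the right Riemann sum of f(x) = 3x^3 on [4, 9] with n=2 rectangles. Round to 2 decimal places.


Right Riemann sum uses right endpoints of each subinterval.
Interval: [4, 9], n = 2
dx = (9 - 4) / 2 = 5/2
Right endpoints: [13/2, 9]
f values: [6591/8, 2187]
Sum = dx * (sum of f values)
= 5/2 * 24087/8
= 120435/16 ≈ 7527.19

7527.19


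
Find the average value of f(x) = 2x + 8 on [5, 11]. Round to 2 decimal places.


Average value = 1/(b-a) * integral from a to b of f(x) dx
First compute the integral of 2x + 8:
F(x) = x^2 + 8x
F(11) = 1 * 121 + 8 * 11 = 209
F(5) = 1 * 25 + 8 * 5 = 65
Integral = 209 - 65 = 144
Average = 144 / (11 - 5) = 144 / 6
= 24 = 24.00

24.00


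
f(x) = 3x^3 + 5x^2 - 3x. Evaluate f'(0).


Differentiate f(x) = 3x^3 + 5x^2 - 3x term by term:
f'(x) = 9x^2 + 10x - 3
Substitute x = 0:
f'(0) = 9 * 0^2 + 10 * 0 - 3
= 0 + 0 - 3
= -3

-3


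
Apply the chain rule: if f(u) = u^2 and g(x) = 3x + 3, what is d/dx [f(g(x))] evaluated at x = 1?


Using the chain rule: (f(g(x)))' = f'(g(x)) * g'(x)
First, find g(1):
g(1) = 3 * 1 + 3 = 6
Next, f'(u) = 2u
And g'(x) = 3
So f'(g(1)) * g'(1)
= 2 * 6 * 3
= 36

36


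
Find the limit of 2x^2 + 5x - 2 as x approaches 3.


Since polynomials are continuous, we use direct substitution.
lim(x->3) of 2x^2 + 5x - 2
= 2 * 3^2 + 5 * 3 - 2
= 18 + 15 - 2
= 31

31


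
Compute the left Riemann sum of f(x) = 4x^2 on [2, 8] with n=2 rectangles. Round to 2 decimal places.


Left Riemann sum uses left endpoints of each subinterval.
Interval: [2, 8], n = 2
dx = (8 - 2) / 2 = 3
Left endpoints: [2, 5]
f values: [16, 100]
Sum = dx * (sum of f values)
= 3 * 116
= 348 = 348.00

348.00


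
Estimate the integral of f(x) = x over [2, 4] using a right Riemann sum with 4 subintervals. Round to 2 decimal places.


Right Riemann sum uses right endpoints of each subinterval.
Interval: [2, 4], n = 4
dx = (4 - 2) / 4 = 1/2
Right endpoints: [5/2, 3, 7/2, 4]
f values: [5/2, 3, 7/2, 4]
Sum = dx * (sum of f values)
= 1/2 * 13
= 13/2 = 6.50

6.50


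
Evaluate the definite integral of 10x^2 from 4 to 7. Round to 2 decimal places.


Find the antiderivative of 10x^2:
F(x) = 10/3 * x^3
Apply the Fundamental Theorem of Calculus:
F(7) - F(4)
= 10/3 * 7^3 - 10/3 * 4^3
= 10/3 * (343 - 64)
= 10/3 * 279
= 930 = 930.00

930.00


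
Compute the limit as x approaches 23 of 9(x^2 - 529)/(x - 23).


Direct substitution gives 0/0, so we factor the numerator.
Factor: 9(x^2 - 529) = 9 * (x - 23)(x + 23)
Cancel the common factor (x - 23):
9(x^2 - 529)/(x - 23) = 9 * (x + 23)
Now substitute x = 23:
= 9 * (23 + 23) = 414

414


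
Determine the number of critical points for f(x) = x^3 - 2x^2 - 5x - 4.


Find where f'(x) = 0:
f(x) = x^3 - 2x^2 - 5x - 4
f'(x) = 3x^2 - 4x - 5
This is a quadratic in x. Use the discriminant to count real roots.
Discriminant = (-4)^2 - 4 * 3 * (-5)
= 16 - (-60)
= 76
Since discriminant > 0, f'(x) = 0 has 2 real solutions.
Number of critical points: 2

2


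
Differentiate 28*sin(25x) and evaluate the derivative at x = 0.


Apply the chain rule to differentiate 28*sin(25x):
d/dx [28*sin(25x)]
= 28 * cos(25x) * d/dx(25x)
= 28 * 25 * cos(25x)
= 700 * cos(25x)
Evaluate at x = 0:
= 700 * cos(0)
= 700 * 1
= 700

700


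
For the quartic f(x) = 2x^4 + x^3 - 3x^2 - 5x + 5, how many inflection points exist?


Inflection points occur where f''(x) = 0 and concavity changes.
f(x) = 2x^4 + x^3 - 3x^2 - 5x + 5
f'(x) = 8x^3 + 3x^2 - 6x - 5
f''(x) = 24x^2 + 6x - 6
This is a quadratic in x. Use the discriminant to count real roots.
Discriminant = (6)^2 - 4 * 24 * (-6)
= 36 - (-576)
= 612
Since discriminant > 0, f''(x) = 0 has 2 distinct real solutions.
A quadratic with two distinct real roots changes sign at each root, so concavity changes at both.
Number of inflection points: 2

2


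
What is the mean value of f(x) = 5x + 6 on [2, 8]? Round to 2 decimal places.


Average value = 1/(b-a) * integral from a to b of f(x) dx
First compute the integral of 5x + 6:
F(x) = (5/2)x^2 + 6x
F(8) = 5/2 * 64 + 6 * 8 = 208
F(2) = 5/2 * 4 + 6 * 2 = 22
Integral = 208 - 22 = 186
Average = 186 / (8 - 2) = 186 / 6
= 31 = 31.00

31.00


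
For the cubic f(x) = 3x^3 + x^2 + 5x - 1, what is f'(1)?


Differentiate f(x) = 3x^3 + x^2 + 5x - 1 term by term:
f'(x) = 9x^2 + 2x + 5
Substitute x = 1:
f'(1) = 9 * 1^2 + 2 * 1 + 5
= 9 + 2 + 5
= 16

16


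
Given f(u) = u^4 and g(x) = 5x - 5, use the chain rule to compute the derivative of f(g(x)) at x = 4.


Using the chain rule: (f(g(x)))' = f'(g(x)) * g'(x)
First, find g(4):
g(4) = 5 * 4 - 5 = 15
Next, f'(u) = 4u^3
And g'(x) = 5
So f'(g(4)) * g'(4)
= 4 * 15^3 * 5
= 4 * 3375 * 5
= 67500

67500


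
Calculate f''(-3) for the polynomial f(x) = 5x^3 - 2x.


First derivative:
f'(x) = 15x^2 - 2
Second derivative:
f''(x) = 30x
Substitute x = -3:
f''(-3) = 30 * (-3) + 0
= -90 + 0
= -90

-90


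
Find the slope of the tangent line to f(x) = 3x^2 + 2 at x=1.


The slope of the tangent line equals f'(x) at the point.
f(x) = 3x^2 + 2
f'(x) = 6x
At x = 1:
f'(1) = 6 * 1 + 0
= 6 + 0
= 6

6


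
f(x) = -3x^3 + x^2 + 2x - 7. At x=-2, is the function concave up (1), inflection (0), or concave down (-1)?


Concavity is determined by the sign of f''(x).
f(x) = -3x^3 + x^2 + 2x - 7
f'(x) = -9x^2 + 2x + 2
f''(x) = -18x + 2
f''(-2) = -18 * (-2) + 2
= 36 + 2
= 38
Since f''(-2) > 0, the function is concave up (1)

1


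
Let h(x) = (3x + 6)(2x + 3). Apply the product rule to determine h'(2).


Let u(x) = 3x + 6 and v(x) = 2x + 3
u'(x) = 3
v'(x) = 2
Product rule: h'(x) = u'(x)*v(x) + u(x)*v'(x)
= 3 * (2x + 3) + (3x + 6) * 2
At x = 2:
u(2) = 3 * 2 + 6 = 12
v(2) = 2 * 2 + 3 = 7
h'(2) = 3 * 7 + 12 * 2
= 21 + 24
= 45

45


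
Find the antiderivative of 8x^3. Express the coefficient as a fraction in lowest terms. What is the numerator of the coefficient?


Apply the power rule for integration:
integral of ax^n dx = a/(n+1) * x^(n+1) + C
integral of 8x^3 dx
= 8/4 * x^4 + C
= 2 * x^4 + C
The coefficient in lowest terms is 2 = 2/1, so its numerator is 2

2


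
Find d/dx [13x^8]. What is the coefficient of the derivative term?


We apply the power rule: d/dx [ax^n] = a*n * x^(n-1)
d/dx [13x^8]
= 13 * 8 * x^(8-1)
= 104x^7
The coefficient is 104

104


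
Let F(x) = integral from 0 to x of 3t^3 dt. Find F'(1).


By the Fundamental Theorem of Calculus (Part 1):
If F(x) = integral from 0 to x of f(t) dt, then F'(x) = f(x)
Here f(t) = 3t^3
So F'(x) = 3x^3
Evaluate at x = 1:
F'(1) = 3 * 1^3
= 3 * 1
= 3

3


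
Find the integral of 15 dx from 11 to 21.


The integral of a constant k over [a, b] equals k * (b - a).
integral from 11 to 21 of 15 dx
= 15 * (21 - 11)
= 15 * 10
= 150

150


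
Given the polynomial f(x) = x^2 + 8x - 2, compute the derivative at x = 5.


Differentiate term by term using power and sum rules:
f(x) = x^2 + 8x - 2
f'(x) = 2x + 8
Substitute x = 5:
f'(5) = 2 * 5 + 8
= 10 + 8
= 18

18


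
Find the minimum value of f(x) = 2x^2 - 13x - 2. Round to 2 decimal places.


For a quadratic f(x) = ax^2 + bx + c with a > 0, the minimum is at the vertex.
Vertex x-coordinate: x = -b/(2a)
x = -(-13) / (2 * 2)
x = 13/4
Substitute back to find the minimum value:
f(13/4) = 2 * (13/4)^2 - 13 * (13/4) - 2
= 169/8 - 169/4 - 2
= -185/8 ≈ -23.13

-23.13


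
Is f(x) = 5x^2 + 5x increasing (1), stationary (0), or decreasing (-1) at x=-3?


Compute f'(x) to determine behavior:
f'(x) = 10x + 5
f'(-3) = 10 * (-3) + 5
= -30 + 5
= -25
Since f'(-3) < 0, the function is decreasing (-1)

-1


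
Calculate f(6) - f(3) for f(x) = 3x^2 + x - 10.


Net change = f(b) - f(a)
f(x) = 3x^2 + x - 10
Compute f(6):
f(6) = 3 * 6^2 + 1 * 6 - 10
= 108 + 6 - 10
= 104
Compute f(3):
f(3) = 3 * 3^2 + 1 * 3 - 10
= 27 + 3 - 10
= 20
Net change = 104 - 20 = 84

84


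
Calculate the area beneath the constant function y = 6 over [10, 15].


The area under a constant function y = 6 is a rectangle.
Width = 15 - 10 = 5
Height = 6
Area = width * height
= 5 * 6
= 30

30


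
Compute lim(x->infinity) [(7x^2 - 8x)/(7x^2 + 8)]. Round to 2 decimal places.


For limits at infinity with equal-degree polynomials,
we compare leading coefficients.
Numerator leading term: 7x^2
Denominator leading term: 7x^2
Divide both by x^2:
lim = (7 - 8/x) / (7 + 8/x^2)
As x -> infinity, the 1/x and 1/x^2 terms vanish:
= 7/7 = 1 = 1.00

1.00


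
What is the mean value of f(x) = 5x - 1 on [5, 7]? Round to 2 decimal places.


Average value = 1/(b-a) * integral from a to b of f(x) dx
First compute the integral of 5x - 1:
F(x) = (5/2)x^2 - x
F(7) = 5/2 * 49 - 1 * 7 = 231/2
F(5) = 5/2 * 25 - 1 * 5 = 115/2
Integral = 231/2 - 115/2 = 58
Average = 58 / (7 - 5) = 58 / 2
= 29 = 29.00

29.00


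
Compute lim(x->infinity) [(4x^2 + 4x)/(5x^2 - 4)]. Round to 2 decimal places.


For limits at infinity with equal-degree polynomials,
we compare leading coefficients.
Numerator leading term: 4x^2
Denominator leading term: 5x^2
Divide both by x^2:
lim = (4 + 4/x) / (5 - 4/x^2)
As x -> infinity, the 1/x and 1/x^2 terms vanish:
= 4/5 = 0.80

0.80


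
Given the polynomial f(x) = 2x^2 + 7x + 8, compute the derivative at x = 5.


Differentiate term by term using power and sum rules:
f(x) = 2x^2 + 7x + 8
f'(x) = 4x + 7
Substitute x = 5:
f'(5) = 4 * 5 + 7
= 20 + 7
= 27

27


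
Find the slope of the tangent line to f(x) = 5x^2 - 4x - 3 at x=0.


The slope of the tangent line equals f'(x) at the point.
f(x) = 5x^2 - 4x - 3
f'(x) = 10x - 4
At x = 0:
f'(0) = 10 * 0 - 4
= 0 - 4
= -4

-4


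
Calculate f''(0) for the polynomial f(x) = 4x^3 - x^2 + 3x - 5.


First derivative:
f'(x) = 12x^2 - 2x + 3
Second derivative:
f''(x) = 24x - 2
Substitute x = 0:
f''(0) = 24 * 0 - 2
= 0 - 2
= -2

-2


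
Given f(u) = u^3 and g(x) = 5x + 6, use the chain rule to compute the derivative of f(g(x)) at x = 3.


Using the chain rule: (f(g(x)))' = f'(g(x)) * g'(x)
First, find g(3):
g(3) = 5 * 3 + 6 = 21
Next, f'(u) = 3u^2
And g'(x) = 5
So f'(g(3)) * g'(3)
= 3 * 21^2 * 5
= 3 * 441 * 5
= 6615

6615


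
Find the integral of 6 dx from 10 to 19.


The integral of a constant k over [a, b] equals k * (b - a).
integral from 10 to 19 of 6 dx
= 6 * (19 - 10)
= 6 * 9
= 54

54


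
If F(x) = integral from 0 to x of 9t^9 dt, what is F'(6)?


By the Fundamental Theorem of Calculus (Part 1):
If F(x) = integral from 0 to x of f(t) dt, then F'(x) = f(x)
Here f(t) = 9t^9
So F'(x) = 9x^9
Evaluate at x = 6:
F'(6) = 9 * 6^9
= 9 * 10077696
= 90699264

90699264


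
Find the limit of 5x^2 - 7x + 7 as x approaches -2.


Since polynomials are continuous, we use direct substitution.
lim(x->-2) of 5x^2 - 7x + 7
= 5 * (-2)^2 - 7 * (-2) + 7
= 20 + 14 + 7
= 41

41


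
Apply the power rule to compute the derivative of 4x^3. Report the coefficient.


We apply the power rule: d/dx [ax^n] = a*n * x^(n-1)
d/dx [4x^3]
= 4 * 3 * x^(3-1)
= 12x^2
The coefficient is 12

12


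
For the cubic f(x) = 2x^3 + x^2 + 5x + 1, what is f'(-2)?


Differentiate f(x) = 2x^3 + x^2 + 5x + 1 term by term:
f'(x) = 6x^2 + 2x + 5
Substitute x = -2:
f'(-2) = 6 * (-2)^2 + 2 * (-2) + 5
= 24 - 4 + 5
= 25

25


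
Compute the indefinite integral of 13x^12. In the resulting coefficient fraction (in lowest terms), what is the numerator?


Apply the power rule for integration:
integral of ax^n dx = a/(n+1) * x^(n+1) + C
integral of 13x^12 dx
= 13/13 * x^13 + C
= 1 * x^13 + C
The coefficient in lowest terms is 1 = 1/1, so its numerator is 1

1


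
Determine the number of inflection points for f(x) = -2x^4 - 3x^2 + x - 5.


Inflection points occur where f''(x) = 0 and concavity changes.
f(x) = -2x^4 - 3x^2 + x - 5
f'(x) = -8x^3 - 6x + 1
f''(x) = -24x^2 - 6
This is a quadratic in x. Use the discriminant to count real roots.
Discriminant = (0)^2 - 4 * (-24) * (-6)
= 0 - 576
= -576
Since discriminant < 0, f''(x) = 0 has no real solutions.
Number of inflection points: 0

0


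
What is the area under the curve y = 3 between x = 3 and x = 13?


The area under a constant function y = 3 is a rectangle.
Width = 13 - 3 = 10
Height = 3
Area = width * height
= 10 * 3
= 30

30


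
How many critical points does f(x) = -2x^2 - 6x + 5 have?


Find where f'(x) = 0:
f'(x) = -4x - 6
Set f'(x) = 0:
-4x - 6 = 0
x = 6 / (-4) = -3/2
This is a linear equation in x, so there is exactly one solution.
Number of critical points: 1

1


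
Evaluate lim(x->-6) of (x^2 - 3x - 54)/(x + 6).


Direct substitution gives 0/0, so we factor the numerator.
Factor: (x^2 - 3x - 54) = (x + 6)(x - 9)
Cancel the common factor (x + 6):
(x^2 - 3x - 54)/(x + 6) = (x - 9)
Now substitute x = -6:
= (-6) - (9) = -15

-15


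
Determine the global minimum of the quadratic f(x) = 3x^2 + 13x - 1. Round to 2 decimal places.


For a quadratic f(x) = ax^2 + bx + c with a > 0, the minimum is at the vertex.
Vertex x-coordinate: x = -b/(2a)
x = -(13) / (2 * 3)
x = -13/6
Substitute back to find the minimum value:
f(-13/6) = 3 * (-13/6)^2 + 13 * (-13/6) - 1
= 169/12 - 169/6 - 1
= -181/12 ≈ -15.08

-15.08


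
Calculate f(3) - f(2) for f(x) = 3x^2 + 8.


Net change = f(b) - f(a)
f(x) = 3x^2 + 8
Compute f(3):
f(3) = 3 * 3^2 + 0 * 3 + 8
= 27 + 0 + 8
= 35
Compute f(2):
f(2) = 3 * 2^2 + 0 * 2 + 8
= 12 + 0 + 8
= 20
Net change = 35 - 20 = 15

15


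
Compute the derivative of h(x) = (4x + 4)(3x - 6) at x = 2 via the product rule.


Let u(x) = 4x + 4 and v(x) = 3x - 6
u'(x) = 4
v'(x) = 3
Product rule: h'(x) = u'(x)*v(x) + u(x)*v'(x)
= 4 * (3x - 6) + (4x + 4) * 3
At x = 2:
u(2) = 4 * 2 + 4 = 12
v(2) = 3 * 2 - 6 = 0
h'(2) = 4 * 0 + 12 * 3
= 0 + 36
= 36

36


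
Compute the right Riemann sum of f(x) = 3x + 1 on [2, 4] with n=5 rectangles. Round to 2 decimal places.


Right Riemann sum uses right endpoints of each subinterval.
Interval: [2, 4], n = 5
dx = (4 - 2) / 5 = 2/5
Right endpoints: [12/5, 14/5, 16/5, 18/5, 4]
f values: [41/5, 47/5, 53/5, 59/5, 13]
Sum = dx * (sum of f values)
= 2/5 * 53
= 106/5 = 21.20

21.20


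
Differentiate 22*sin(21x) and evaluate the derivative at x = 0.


Apply the chain rule to differentiate 22*sin(21x):
d/dx [22*sin(21x)]
= 22 * cos(21x) * d/dx(21x)
= 22 * 21 * cos(21x)
= 462 * cos(21x)
Evaluate at x = 0:
= 462 * cos(0)
= 462 * 1
= 462

462


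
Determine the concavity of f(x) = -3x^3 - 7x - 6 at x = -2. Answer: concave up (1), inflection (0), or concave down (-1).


Concavity is determined by the sign of f''(x).
f(x) = -3x^3 - 7x - 6
f'(x) = -9x^2 - 7
f''(x) = -18x
f''(-2) = -18 * (-2) + 0
= 36 + 0
= 36
Since f''(-2) > 0, the function is concave up (1)

1


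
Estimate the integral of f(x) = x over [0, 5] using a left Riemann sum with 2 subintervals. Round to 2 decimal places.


Left Riemann sum uses left endpoints of each subinterval.
Interval: [0, 5], n = 2
dx = (5 - 0) / 2 = 5/2
Left endpoints: [0, 5/2]
f values: [0, 5/2]
Sum = dx * (sum of f values)
= 5/2 * 5/2
= 25/4 = 6.25

6.25


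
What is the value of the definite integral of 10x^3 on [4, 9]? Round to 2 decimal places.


Find the antiderivative of 10x^3:
F(x) = 10/4 * x^4
Apply the Fundamental Theorem of Calculus:
F(9) - F(4)
= 10/4 * 9^4 - 10/4 * 4^4
= 10/4 * (6561 - 256)
= 10/4 * 6305
= 31525/2 = 15762.50

15762.50


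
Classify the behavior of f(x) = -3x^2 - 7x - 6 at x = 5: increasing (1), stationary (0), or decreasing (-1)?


Compute f'(x) to determine behavior:
f'(x) = -6x - 7
f'(5) = -6 * 5 - 7
= -30 - 7
= -37
Since f'(5) < 0, the function is decreasing (-1)

-1


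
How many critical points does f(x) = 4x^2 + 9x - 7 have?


Find where f'(x) = 0:
f'(x) = 8x + 9
Set f'(x) = 0:
8x + 9 = 0
x = -9 / 8 = -9/8
This is a linear equation in x, so there is exactly one solution.
Number of critical points: 1

1


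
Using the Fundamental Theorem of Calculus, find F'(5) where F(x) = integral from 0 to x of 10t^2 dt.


By the Fundamental Theorem of Calculus (Part 1):
If F(x) = integral from 0 to x of f(t) dt, then F'(x) = f(x)
Here f(t) = 10t^2
So F'(x) = 10x^2
Evaluate at x = 5:
F'(5) = 10 * 5^2
= 10 * 25
= 250

250


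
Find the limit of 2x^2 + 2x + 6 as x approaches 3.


Since polynomials are continuous, we use direct substitution.
lim(x->3) of 2x^2 + 2x + 6
= 2 * 3^2 + 2 * 3 + 6
= 18 + 6 + 6
= 30

30


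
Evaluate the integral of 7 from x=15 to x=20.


The integral of a constant k over [a, b] equals k * (b - a).
integral from 15 to 20 of 7 dx
= 7 * (20 - 15)
= 7 * 5
= 35

35


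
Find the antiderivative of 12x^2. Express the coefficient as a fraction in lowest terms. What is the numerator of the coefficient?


Apply the power rule for integration:
integral of ax^n dx = a/(n+1) * x^(n+1) + C
integral of 12x^2 dx
= 12/3 * x^3 + C
= 4 * x^3 + C
The coefficient in lowest terms is 4 = 4/1, so its numerator is 4

4


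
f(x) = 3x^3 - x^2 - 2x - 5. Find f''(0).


First derivative:
f'(x) = 9x^2 - 2x - 2
Second derivative:
f''(x) = 18x - 2
Substitute x = 0:
f''(0) = 18 * 0 - 2
= 0 - 2
= -2

-2


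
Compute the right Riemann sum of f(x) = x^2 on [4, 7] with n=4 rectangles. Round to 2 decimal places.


Right Riemann sum uses right endpoints of each subinterval.
Interval: [4, 7], n = 4
dx = (7 - 4) / 4 = 3/4
Right endpoints: [19/4, 11/2, 25/4, 7]
f values: [361/16, 121/4, 625/16, 49]
Sum = dx * (sum of f values)
= 3/4 * 1127/8
= 3381/32 ≈ 105.66

105.66


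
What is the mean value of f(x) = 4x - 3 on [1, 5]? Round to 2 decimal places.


Average value = 1/(b-a) * integral from a to b of f(x) dx
First compute the integral of 4x - 3:
F(x) = 2x^2 - 3x
F(5) = 2 * 25 - 3 * 5 = 35
F(1) = 2 * 1 - 3 * 1 = -1
Integral = 35 - (-1) = 36
Average = 36 / (5 - 1) = 36 / 4
= 9 = 9.00

9.00


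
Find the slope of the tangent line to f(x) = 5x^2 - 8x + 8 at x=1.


The slope of the tangent line equals f'(x) at the point.
f(x) = 5x^2 - 8x + 8
f'(x) = 10x - 8
At x = 1:
f'(1) = 10 * 1 - 8
= 10 - 8
= 2

2


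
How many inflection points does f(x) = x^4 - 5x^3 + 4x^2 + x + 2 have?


Inflection points occur where f''(x) = 0 and concavity changes.
f(x) = x^4 - 5x^3 + 4x^2 + x + 2
f'(x) = 4x^3 - 15x^2 + 8x + 1
f''(x) = 12x^2 - 30x + 8
This is a quadratic in x. Use the discriminant to count real roots.
Discriminant = (-30)^2 - 4 * 12 * 8
= 900 - 384
= 516
Since discriminant > 0, f''(x) = 0 has 2 distinct real solutions.
A quadratic with two distinct real roots changes sign at each root, so concavity changes at both.
Number of inflection points: 2

2


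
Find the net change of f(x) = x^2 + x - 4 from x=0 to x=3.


Net change = f(b) - f(a)
f(x) = x^2 + x - 4
Compute f(3):
f(3) = 1 * 3^2 + 1 * 3 - 4
= 9 + 3 - 4
= 8
Compute f(0):
f(0) = 1 * 0^2 + 1 * 0 - 4
= 0 + 0 - 4
= -4
Net change = 8 - (-4) = 12

12


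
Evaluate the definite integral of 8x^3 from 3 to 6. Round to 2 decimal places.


Find the antiderivative of 8x^3:
F(x) = 8/4 * x^4
Apply the Fundamental Theorem of Calculus:
F(6) - F(3)
= 8/4 * 6^4 - 8/4 * 3^4
= 8/4 * (1296 - 81)
= 8/4 * 1215
= 2430 = 2430.00

2430.00


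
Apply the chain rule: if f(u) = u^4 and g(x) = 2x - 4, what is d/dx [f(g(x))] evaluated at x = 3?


Using the chain rule: (f(g(x)))' = f'(g(x)) * g'(x)
First, find g(3):
g(3) = 2 * 3 - 4 = 2
Next, f'(u) = 4u^3
And g'(x) = 2
So f'(g(3)) * g'(3)
= 4 * 2^3 * 2
= 4 * 8 * 2
= 64

64


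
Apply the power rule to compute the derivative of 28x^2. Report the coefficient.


We apply the power rule: d/dx [ax^n] = a*n * x^(n-1)
d/dx [28x^2]
= 28 * 2 * x^(2-1)
= 56x
The coefficient is 56

56


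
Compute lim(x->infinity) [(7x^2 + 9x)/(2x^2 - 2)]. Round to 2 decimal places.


For limits at infinity with equal-degree polynomials,
we compare leading coefficients.
Numerator leading term: 7x^2
Denominator leading term: 2x^2
Divide both by x^2:
lim = (7 + 9/x) / (2 - 2/x^2)
As x -> infinity, the 1/x and 1/x^2 terms vanish:
= 7/2 = 3.50

3.50


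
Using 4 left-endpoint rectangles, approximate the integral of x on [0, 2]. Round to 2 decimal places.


Left Riemann sum uses left endpoints of each subinterval.
Interval: [0, 2], n = 4
dx = (2 - 0) / 4 = 1/2
Left endpoints: [0, 1/2, 1, 3/2]
f values: [0, 1/2, 1, 3/2]
Sum = dx * (sum of f values)
= 1/2 * 3
= 3/2 = 1.50

1.50


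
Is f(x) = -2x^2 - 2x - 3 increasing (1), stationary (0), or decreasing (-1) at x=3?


Compute f'(x) to determine behavior:
f'(x) = -4x - 2
f'(3) = -4 * 3 - 2
= -12 - 2
= -14
Since f'(3) < 0, the function is decreasing (-1)

-1


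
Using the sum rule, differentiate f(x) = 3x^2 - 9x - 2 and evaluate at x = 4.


Differentiate term by term using power and sum rules:
f(x) = 3x^2 - 9x - 2
f'(x) = 6x - 9
Substitute x = 4:
f'(4) = 6 * 4 - 9
= 24 - 9
= 15

15


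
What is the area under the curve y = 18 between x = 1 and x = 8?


The area under a constant function y = 18 is a rectangle.
Width = 8 - 1 = 7
Height = 18
Area = width * height
= 7 * 18
= 126

126
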